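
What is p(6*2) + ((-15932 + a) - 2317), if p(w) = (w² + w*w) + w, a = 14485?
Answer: -3464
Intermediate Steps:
p(w) = w + 2*w² (p(w) = (w² + w²) + w = 2*w² + w = w + 2*w²)
p(6*2) + ((-15932 + a) - 2317) = (6*2)*(1 + 2*(6*2)) + ((-15932 + 14485) - 2317) = 12*(1 + 2*12) + (-1447 - 2317) = 12*(1 + 24) - 3764 = 12*25 - 3764 = 300 - 3764 = -3464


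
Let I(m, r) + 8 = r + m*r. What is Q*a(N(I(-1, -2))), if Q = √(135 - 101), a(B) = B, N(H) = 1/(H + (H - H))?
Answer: -√34/8 ≈ -0.72887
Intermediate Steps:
I(m, r) = -8 + r + m*r (I(m, r) = -8 + (r + m*r) = -8 + r + m*r)
N(H) = 1/H (N(H) = 1/(H + 0) = 1/H)
Q = √34 ≈ 5.8309
Q*a(N(I(-1, -2))) = √34/(-8 - 2 - 1*(-2)) = √34/(-8 - 2 + 2) = √34/(-8) = √34*(-⅛) = -√34/8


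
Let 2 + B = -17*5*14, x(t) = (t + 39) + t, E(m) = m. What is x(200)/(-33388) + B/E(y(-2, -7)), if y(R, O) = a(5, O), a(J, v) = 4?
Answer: -9950063/33388 ≈ -298.01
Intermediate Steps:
y(R, O) = 4
x(t) = 39 + 2*t (x(t) = (39 + t) + t = 39 + 2*t)
B = -1192 (B = -2 - 17*5*14 = -2 - 85*14 = -2 - 1190 = -1192)
x(200)/(-33388) + B/E(y(-2, -7)) = (39 + 2*200)/(-33388) - 1192/4 = (39 + 400)*(-1/33388) - 1192*¼ = 439*(-1/33388) - 298 = -439/33388 - 298 = -9950063/33388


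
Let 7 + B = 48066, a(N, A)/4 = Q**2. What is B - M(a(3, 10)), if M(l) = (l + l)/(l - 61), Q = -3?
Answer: 1201547/25 ≈ 48062.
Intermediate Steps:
a(N, A) = 36 (a(N, A) = 4*(-3)**2 = 4*9 = 36)
M(l) = 2*l/(-61 + l) (M(l) = (2*l)/(-61 + l) = 2*l/(-61 + l))
B = 48059 (B = -7 + 48066 = 48059)
B - M(a(3, 10)) = 48059 - 2*36/(-61 + 36) = 48059 - 2*36/(-25) = 48059 - 2*36*(-1)/25 = 48059 - 1*(-72/25) = 48059 + 72/25 = 1201547/25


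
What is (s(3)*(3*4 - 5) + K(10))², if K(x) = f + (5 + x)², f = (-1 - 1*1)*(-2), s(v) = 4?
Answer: 66049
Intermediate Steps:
f = 4 (f = (-1 - 1)*(-2) = -2*(-2) = 4)
K(x) = 4 + (5 + x)²
(s(3)*(3*4 - 5) + K(10))² = (4*(3*4 - 5) + (4 + (5 + 10)²))² = (4*(12 - 5) + (4 + 15²))² = (4*7 + (4 + 225))² = (28 + 229)² = 257² = 66049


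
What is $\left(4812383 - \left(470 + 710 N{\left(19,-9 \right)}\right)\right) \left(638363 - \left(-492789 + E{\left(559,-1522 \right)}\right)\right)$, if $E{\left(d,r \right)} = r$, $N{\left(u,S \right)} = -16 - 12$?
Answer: $5472846304482$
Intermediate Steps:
$N{\left(u,S \right)} = -28$
$\left(4812383 - \left(470 + 710 N{\left(19,-9 \right)}\right)\right) \left(638363 - \left(-492789 + E{\left(559,-1522 \right)}\right)\right) = \left(4812383 - -19410\right) \left(638363 + \left(492789 - -1522\right)\right) = \left(4812383 + \left(-470 + 19880\right)\right) \left(638363 + \left(492789 + 1522\right)\right) = \left(4812383 + 19410\right) \left(638363 + 494311\right) = 4831793 \cdot 1132674 = 5472846304482$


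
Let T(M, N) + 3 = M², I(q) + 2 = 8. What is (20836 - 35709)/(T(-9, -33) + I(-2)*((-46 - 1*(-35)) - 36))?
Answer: 14873/204 ≈ 72.907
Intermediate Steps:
I(q) = 6 (I(q) = -2 + 8 = 6)
T(M, N) = -3 + M²
(20836 - 35709)/(T(-9, -33) + I(-2)*((-46 - 1*(-35)) - 36)) = (20836 - 35709)/((-3 + (-9)²) + 6*((-46 - 1*(-35)) - 36)) = -14873/((-3 + 81) + 6*((-46 + 35) - 36)) = -14873/(78 + 6*(-11 - 36)) = -14873/(78 + 6*(-47)) = -14873/(78 - 282) = -14873/(-204) = -14873*(-1/204) = 14873/204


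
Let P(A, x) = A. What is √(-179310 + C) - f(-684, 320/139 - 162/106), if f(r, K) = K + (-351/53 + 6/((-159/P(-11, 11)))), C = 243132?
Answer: 40030/7367 + √63822 ≈ 258.06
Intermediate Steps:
f(r, K) = -329/53 + K (f(r, K) = K + (-351/53 + 6/((-159/(-11)))) = K + (-351*1/53 + 6/((-159*(-1/11)))) = K + (-351/53 + 6/(159/11)) = K + (-351/53 + 6*(11/159)) = K + (-351/53 + 22/53) = K - 329/53 = -329/53 + K)
√(-179310 + C) - f(-684, 320/139 - 162/106) = √(-179310 + 243132) - (-329/53 + (320/139 - 162/106)) = √63822 - (-329/53 + (320*(1/139) - 162*1/106)) = √63822 - (-329/53 + (320/139 - 81/53)) = √63822 - (-329/53 + 5701/7367) = √63822 - 1*(-40030/7367) = √63822 + 40030/7367 = 40030/7367 + √63822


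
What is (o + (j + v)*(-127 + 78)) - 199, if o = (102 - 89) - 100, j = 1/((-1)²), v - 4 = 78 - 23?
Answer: -3226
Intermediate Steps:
v = 59 (v = 4 + (78 - 23) = 4 + 55 = 59)
j = 1 (j = 1/1 = 1)
o = -87 (o = 13 - 100 = -87)
(o + (j + v)*(-127 + 78)) - 199 = (-87 + (1 + 59)*(-127 + 78)) - 199 = (-87 + 60*(-49)) - 199 = (-87 - 2940) - 199 = -3027 - 199 = -3226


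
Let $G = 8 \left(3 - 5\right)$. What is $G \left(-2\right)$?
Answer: $32$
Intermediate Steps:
$G = -16$ ($G = 8 \left(-2\right) = -16$)
$G \left(-2\right) = \left(-16\right) \left(-2\right) = 32$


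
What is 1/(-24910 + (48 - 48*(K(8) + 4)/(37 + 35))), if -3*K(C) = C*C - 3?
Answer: -9/223660 ≈ -4.0240e-5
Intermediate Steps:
K(C) = 1 - C**2/3 (K(C) = -(C*C - 3)/3 = -(C**2 - 3)/3 = -(-3 + C**2)/3 = 1 - C**2/3)
1/(-24910 + (48 - 48*(K(8) + 4)/(37 + 35))) = 1/(-24910 + (48 - 48*((1 - 1/3*8**2) + 4)/(37 + 35))) = 1/(-24910 + (48 - 48*((1 - 1/3*64) + 4)/72)) = 1/(-24910 + (48 - 48*((1 - 64/3) + 4)/72)) = 1/(-24910 + (48 - 48*(-61/3 + 4)/72)) = 1/(-24910 + (48 - (-784)/72)) = 1/(-24910 + (48 - 48*(-49/216))) = 1/(-24910 + (48 + 98/9)) = 1/(-24910 + 530/9) = 1/(-223660/9) = -9/223660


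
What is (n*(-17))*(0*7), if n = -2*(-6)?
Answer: 0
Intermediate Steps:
n = 12
(n*(-17))*(0*7) = (12*(-17))*(0*7) = -204*0 = 0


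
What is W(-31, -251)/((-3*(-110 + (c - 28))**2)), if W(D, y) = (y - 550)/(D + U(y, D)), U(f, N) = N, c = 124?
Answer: -267/12152 ≈ -0.021972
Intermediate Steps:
W(D, y) = (-550 + y)/(2*D) (W(D, y) = (y - 550)/(D + D) = (-550 + y)/((2*D)) = (-550 + y)*(1/(2*D)) = (-550 + y)/(2*D))
W(-31, -251)/((-3*(-110 + (c - 28))**2)) = ((1/2)*(-550 - 251)/(-31))/((-3*(-110 + (124 - 28))**2)) = ((1/2)*(-1/31)*(-801))/((-3*(-110 + 96)**2)) = 801/(62*((-3*(-14)**2))) = 801/(62*((-3*196))) = (801/62)/(-588) = (801/62)*(-1/588) = -267/12152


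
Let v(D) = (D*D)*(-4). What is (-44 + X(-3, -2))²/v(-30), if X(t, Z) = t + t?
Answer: -25/36 ≈ -0.69444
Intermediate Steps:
X(t, Z) = 2*t
v(D) = -4*D² (v(D) = D²*(-4) = -4*D²)
(-44 + X(-3, -2))²/v(-30) = (-44 + 2*(-3))²/((-4*(-30)²)) = (-44 - 6)²/((-4*900)) = (-50)²/(-3600) = 2500*(-1/3600) = -25/36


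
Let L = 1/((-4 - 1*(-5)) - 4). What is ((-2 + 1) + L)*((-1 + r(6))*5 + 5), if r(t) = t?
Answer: -40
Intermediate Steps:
L = -⅓ (L = 1/((-4 + 5) - 4) = 1/(1 - 4) = 1/(-3) = -⅓ ≈ -0.33333)
((-2 + 1) + L)*((-1 + r(6))*5 + 5) = ((-2 + 1) - ⅓)*((-1 + 6)*5 + 5) = (-1 - ⅓)*(5*5 + 5) = -4*(25 + 5)/3 = -4/3*30 = -40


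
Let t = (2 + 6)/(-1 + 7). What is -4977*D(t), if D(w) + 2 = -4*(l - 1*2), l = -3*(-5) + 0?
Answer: 268758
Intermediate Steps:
l = 15 (l = 15 + 0 = 15)
t = 4/3 (t = 8/6 = 8*(⅙) = 4/3 ≈ 1.3333)
D(w) = -54 (D(w) = -2 - 4*(15 - 1*2) = -2 - 4*(15 - 2) = -2 - 4*13 = -2 - 52 = -54)
-4977*D(t) = -4977*(-54) = 268758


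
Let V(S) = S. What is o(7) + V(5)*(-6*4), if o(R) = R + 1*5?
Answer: -108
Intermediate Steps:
o(R) = 5 + R (o(R) = R + 5 = 5 + R)
o(7) + V(5)*(-6*4) = (5 + 7) + 5*(-6*4) = 12 + 5*(-24) = 12 - 120 = -108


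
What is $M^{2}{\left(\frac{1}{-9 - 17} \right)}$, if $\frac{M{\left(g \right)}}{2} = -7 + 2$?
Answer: $100$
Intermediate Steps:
$M{\left(g \right)} = -10$ ($M{\left(g \right)} = 2 \left(-7 + 2\right) = 2 \left(-5\right) = -10$)
$M^{2}{\left(\frac{1}{-9 - 17} \right)} = \left(-10\right)^{2} = 100$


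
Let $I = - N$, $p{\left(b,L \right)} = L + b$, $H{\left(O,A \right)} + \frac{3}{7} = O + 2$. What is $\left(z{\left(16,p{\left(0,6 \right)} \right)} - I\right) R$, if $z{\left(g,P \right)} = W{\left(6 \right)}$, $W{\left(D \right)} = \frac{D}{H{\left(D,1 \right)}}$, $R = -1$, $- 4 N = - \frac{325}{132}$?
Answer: $- \frac{39401}{27984} \approx -1.408$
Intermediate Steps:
$N = \frac{325}{528}$ ($N = - \frac{\left(-325\right) \frac{1}{132}}{4} = \left(- \frac{1}{4}\right) \left(- \frac{325}{132}\right) = \frac{325}{528} \approx 0.61553$)
$H{\left(O,A \right)} = \frac{11}{7} + O$ ($H{\left(O,A \right)} = - \frac{3}{7} + \left(O + 2\right) = - \frac{3}{7} + \left(2 + O\right) = \frac{11}{7} + O$)
$W{\left(D \right)} = \frac{D}{\frac{11}{7} + D}$
$z{\left(g,P \right)} = \frac{42}{53}$ ($z{\left(g,P \right)} = 7 \cdot 6 \frac{1}{11 + 7 \cdot 6} = 7 \cdot 6 \frac{1}{11 + 42} = 7 \cdot 6 \cdot \frac{1}{53} = \frac{42}{53}$)
$I = - \frac{325}{528}$ ($I = \left(-1\right) \frac{325}{528} = - \frac{325}{528} \approx -0.61553$)
$\left(z{\left(16,p{\left(0,6 \right)} \right)} - I\right) R = \left(\frac{42}{53} - - \frac{325}{528}\right) \left(-1\right) = \left(\frac{42}{53} + \frac{325}{528}\right) \left(-1\right) = \frac{39401}{27984} \left(-1\right) = - \frac{39401}{27984}$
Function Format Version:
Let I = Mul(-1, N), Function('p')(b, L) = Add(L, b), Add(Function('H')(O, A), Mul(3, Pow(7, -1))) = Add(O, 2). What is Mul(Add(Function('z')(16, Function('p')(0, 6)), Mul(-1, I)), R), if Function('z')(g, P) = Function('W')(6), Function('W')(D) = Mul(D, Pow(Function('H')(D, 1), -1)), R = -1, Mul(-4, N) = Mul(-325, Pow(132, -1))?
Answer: Rational(-39401, 27984) ≈ -1.4080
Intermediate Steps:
N = Rational(325, 528) (N = Mul(Rational(-1, 4), Mul(-325, Pow(132, -1))) = Mul(Rational(-1, 4), Mul(-325, Rational(1, 132))) = Mul(Rational(-1, 4), Rational(-325, 132)) = Rational(325, 528) ≈ 0.61553)
Function('H')(O, A) = Add(Rational(11, 7), O) (Function('H')(O, A) = Add(Rational(-3, 7), Add(O, 2)) = Add(Rational(-3, 7), Add(2, O)) = Add(Rational(11, 7), O))
Function('W')(D) = Mul(D, Pow(Add(Rational(11, 7), D), -1))
Function('z')(g, P) = Rational(42, 53) (Function('z')(g, P) = Mul(7, 6, Pow(Add(11, Mul(7, 6)), -1)) = Mul(7, 6, Pow(Add(11, 42), -1)) = Mul(7, 6, Pow(53, -1)) = Mul(7, 6, Rational(1, 53)) = Rational(42, 53))
I = Rational(-325, 528) (I = Mul(-1, Rational(325, 528)) = Rational(-325, 528) ≈ -0.61553)
Mul(Add(Function('z')(16, Function('p')(0, 6)), Mul(-1, I)), R) = Mul(Add(Rational(42, 53), Mul(-1, Rational(-325, 528))), -1) = Mul(Add(Rational(42, 53), Rational(325, 528)), -1) = Mul(Rational(39401, 27984), -1) = Rational(-39401, 27984)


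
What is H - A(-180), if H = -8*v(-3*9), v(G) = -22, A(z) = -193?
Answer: 369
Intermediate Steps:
H = 176 (H = -8*(-22) = 176)
H - A(-180) = 176 - 1*(-193) = 176 + 193 = 369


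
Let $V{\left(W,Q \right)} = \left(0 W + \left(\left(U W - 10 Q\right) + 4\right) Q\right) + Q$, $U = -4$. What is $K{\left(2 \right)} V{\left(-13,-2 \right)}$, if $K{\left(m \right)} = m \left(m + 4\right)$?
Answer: $-1848$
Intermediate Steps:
$K{\left(m \right)} = m \left(4 + m\right)$
$V{\left(W,Q \right)} = Q + Q \left(4 - 10 Q - 4 W\right)$ ($V{\left(W,Q \right)} = \left(0 W + \left(\left(- 4 W - 10 Q\right) + 4\right) Q\right) + Q = \left(0 + \left(\left(- 10 Q - 4 W\right) + 4\right) Q\right) + Q = \left(0 + \left(4 - 10 Q - 4 W\right) Q\right) + Q = \left(0 + Q \left(4 - 10 Q - 4 W\right)\right) + Q = Q \left(4 - 10 Q - 4 W\right) + Q = Q + Q \left(4 - 10 Q - 4 W\right)$)
$K{\left(2 \right)} V{\left(-13,-2 \right)} = 2 \left(4 + 2\right) \left(- 2 \left(5 - -20 - -52\right)\right) = 2 \cdot 6 \left(- 2 \left(5 + 20 + 52\right)\right) = 12 \left(\left(-2\right) 77\right) = 12 \left(-154\right) = -1848$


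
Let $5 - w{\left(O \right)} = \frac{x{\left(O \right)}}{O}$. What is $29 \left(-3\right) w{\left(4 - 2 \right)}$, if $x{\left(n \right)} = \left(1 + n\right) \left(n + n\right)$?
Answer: $87$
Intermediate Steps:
$x{\left(n \right)} = 2 n \left(1 + n\right)$ ($x{\left(n \right)} = \left(1 + n\right) 2 n = 2 n \left(1 + n\right)$)
$w{\left(O \right)} = 3 - 2 O$ ($w{\left(O \right)} = 5 - \frac{2 O \left(1 + O\right)}{O} = 5 - \left(2 + 2 O\right) = 3 - 2 O$)
$29 \left(-3\right) w{\left(4 - 2 \right)} = 29 \left(-3\right) \left(3 - 2 \left(4 - 2\right)\right) = - 87 \left(3 - 4\right) = \left(-87\right) \left(-1\right) = 87$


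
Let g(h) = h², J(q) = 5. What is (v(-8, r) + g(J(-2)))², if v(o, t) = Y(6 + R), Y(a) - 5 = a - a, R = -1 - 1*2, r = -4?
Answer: 900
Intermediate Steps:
R = -3 (R = -1 - 2 = -3)
Y(a) = 5 (Y(a) = 5 + (a - a) = 5 + 0 = 5)
v(o, t) = 5
(v(-8, r) + g(J(-2)))² = (5 + 5²)² = (5 + 25)² = 30² = 900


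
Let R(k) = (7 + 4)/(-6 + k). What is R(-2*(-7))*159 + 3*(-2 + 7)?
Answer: 1869/8 ≈ 233.63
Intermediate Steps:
R(k) = 11/(-6 + k)
R(-2*(-7))*159 + 3*(-2 + 7) = (11/(-6 - 2*(-7)))*159 + 3*(-2 + 7) = (11/(-6 + 14))*159 + 3*5 = (11/8)*159 + 15 = 1749/8 + 15 = 1869/8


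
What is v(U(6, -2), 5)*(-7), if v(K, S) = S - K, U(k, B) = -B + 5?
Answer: 14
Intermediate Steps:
U(k, B) = 5 - B
v(U(6, -2), 5)*(-7) = (5 - (5 - 1*(-2)))*(-7) = (5 - (5 + 2))*(-7) = (5 - 1*7)*(-7) = (5 - 7)*(-7) = -2*(-7) = 14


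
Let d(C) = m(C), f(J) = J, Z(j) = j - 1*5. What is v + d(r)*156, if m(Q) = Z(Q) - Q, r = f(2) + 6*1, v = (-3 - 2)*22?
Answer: -890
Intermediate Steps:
Z(j) = -5 + j (Z(j) = j - 5 = -5 + j)
v = -110 (v = -5*22 = -110)
r = 8 (r = 2 + 6*1 = 2 + 6 = 8)
m(Q) = -5 (m(Q) = (-5 + Q) - Q = -5)
d(C) = -5
v + d(r)*156 = -110 - 5*156 = -110 - 780 = -890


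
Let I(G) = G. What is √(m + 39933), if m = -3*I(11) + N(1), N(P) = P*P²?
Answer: √39901 ≈ 199.75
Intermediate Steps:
N(P) = P³
m = -32 (m = -3*11 + 1³ = -33 + 1 = -32)
√(m + 39933) = √(-32 + 39933) = √39901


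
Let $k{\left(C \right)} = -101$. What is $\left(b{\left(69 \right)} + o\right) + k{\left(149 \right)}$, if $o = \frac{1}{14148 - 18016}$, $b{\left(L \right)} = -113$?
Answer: $- \frac{827753}{3868} \approx -214.0$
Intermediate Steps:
$o = - \frac{1}{3868}$ ($o = \frac{1}{-3868} = - \frac{1}{3868} \approx -0.00025853$)
$\left(b{\left(69 \right)} + o\right) + k{\left(149 \right)} = \left(-113 - \frac{1}{3868}\right) - 101 = - \frac{437085}{3868} - 101 = - \frac{827753}{3868}$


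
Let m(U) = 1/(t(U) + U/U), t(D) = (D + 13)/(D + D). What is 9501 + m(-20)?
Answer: 446587/47 ≈ 9501.8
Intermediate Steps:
t(D) = (13 + D)/(2*D) (t(D) = (13 + D)/((2*D)) = (13 + D)*(1/(2*D)) = (13 + D)/(2*D))
m(U) = 1/(1 + (13 + U)/(2*U)) (m(U) = 1/((13 + U)/(2*U) + U/U) = 1/((13 + U)/(2*U) + 1) = 1/(1 + (13 + U)/(2*U)))
9501 + m(-20) = 9501 + 2*(-20)/(13 + 3*(-20)) = 9501 + 2*(-20)/(13 - 60) = 9501 + 2*(-20)/(-47) = 9501 + 2*(-20)*(-1/47) = 9501 + 40/47 = 446587/47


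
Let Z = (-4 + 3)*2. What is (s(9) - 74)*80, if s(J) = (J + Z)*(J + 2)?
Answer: 240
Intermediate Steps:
Z = -2 (Z = -1*2 = -2)
s(J) = (-2 + J)*(2 + J) (s(J) = (J - 2)*(J + 2) = (-2 + J)*(2 + J))
(s(9) - 74)*80 = ((-4 + 9²) - 74)*80 = ((-4 + 81) - 74)*80 = (77 - 74)*80 = 3*80 = 240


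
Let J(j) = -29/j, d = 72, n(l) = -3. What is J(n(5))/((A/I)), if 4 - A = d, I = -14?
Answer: 203/102 ≈ 1.9902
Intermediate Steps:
A = -68 (A = 4 - 1*72 = 4 - 72 = -68)
J(n(5))/((A/I)) = (-29/(-3))/((-68/(-14))) = (-29*(-1/3))/((-68*(-1/14))) = 29/(3*(34/7)) = (29/3)*(7/34) = 203/102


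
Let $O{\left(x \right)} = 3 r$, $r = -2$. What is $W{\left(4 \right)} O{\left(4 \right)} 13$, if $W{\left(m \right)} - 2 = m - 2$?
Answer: $-312$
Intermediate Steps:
$W{\left(m \right)} = m$ ($W{\left(m \right)} = 2 + \left(m - 2\right) = 2 + \left(-2 + m\right) = m$)
$O{\left(x \right)} = -6$ ($O{\left(x \right)} = 3 \left(-2\right) = -6$)
$W{\left(4 \right)} O{\left(4 \right)} 13 = 4 \left(-6\right) 13 = \left(-24\right) 13 = -312$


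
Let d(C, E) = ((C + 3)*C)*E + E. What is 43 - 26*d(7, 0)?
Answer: 43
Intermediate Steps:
d(C, E) = E + C*E*(3 + C) (d(C, E) = ((3 + C)*C)*E + E = (C*(3 + C))*E + E = C*E*(3 + C) + E = E + C*E*(3 + C))
43 - 26*d(7, 0) = 43 - 0*(1 + 7² + 3*7) = 43 - 0*(1 + 49 + 21) = 43 - 0*71 = 43 - 26*0 = 43 + 0 = 43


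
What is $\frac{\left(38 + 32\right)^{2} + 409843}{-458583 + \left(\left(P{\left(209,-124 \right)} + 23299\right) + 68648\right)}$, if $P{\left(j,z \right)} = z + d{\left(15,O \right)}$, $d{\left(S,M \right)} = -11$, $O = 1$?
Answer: $- \frac{2317}{2049} \approx -1.1308$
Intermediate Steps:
$P{\left(j,z \right)} = -11 + z$ ($P{\left(j,z \right)} = z - 11 = -11 + z$)
$\frac{\left(38 + 32\right)^{2} + 409843}{-458583 + \left(\left(P{\left(209,-124 \right)} + 23299\right) + 68648\right)} = \frac{\left(38 + 32\right)^{2} + 409843}{-458583 + \left(\left(\left(-11 - 124\right) + 23299\right) + 68648\right)} = \frac{70^{2} + 409843}{-458583 + \left(\left(-135 + 23299\right) + 68648\right)} = \frac{4900 + 409843}{-458583 + \left(23164 + 68648\right)} = \frac{414743}{-458583 + 91812} = \frac{414743}{-366771} = 414743 \left(- \frac{1}{366771}\right) = - \frac{2317}{2049}$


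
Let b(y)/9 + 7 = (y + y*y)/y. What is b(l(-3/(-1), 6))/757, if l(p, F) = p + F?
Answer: 27/757 ≈ 0.035667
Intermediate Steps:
l(p, F) = F + p
b(y) = -63 + 9*(y + y²)/y (b(y) = -63 + 9*((y + y*y)/y) = -63 + 9*((y + y²)/y) = -63 + 9*(y + y²)/y)
b(l(-3/(-1), 6))/757 = (-54 + 9*(6 - 3/(-1)))/757 = (-54 + 9*(6 - 3*(-1)))*(1/757) = (-54 + 9*(6 + 3))*(1/757) = (-54 + 9*9)*(1/757) = (-54 + 81)*(1/757) = 27*(1/757) = 27/757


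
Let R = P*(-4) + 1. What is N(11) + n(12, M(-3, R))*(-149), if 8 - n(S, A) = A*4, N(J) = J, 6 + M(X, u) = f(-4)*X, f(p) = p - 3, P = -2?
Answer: 7759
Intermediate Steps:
f(p) = -3 + p
R = 9 (R = -2*(-4) + 1 = 8 + 1 = 9)
M(X, u) = -6 - 7*X (M(X, u) = -6 + (-3 - 4)*X = -6 - 7*X)
n(S, A) = 8 - 4*A (n(S, A) = 8 - A*4 = 8 - 4*A)
N(11) + n(12, M(-3, R))*(-149) = 11 + (8 - 4*(-6 - 7*(-3)))*(-149) = 11 + (8 - 4*(-6 + 21))*(-149) = 11 + (8 - 4*15)*(-149) = 11 + (8 - 60)*(-149) = 11 - 52*(-149) = 11 + 7748 = 7759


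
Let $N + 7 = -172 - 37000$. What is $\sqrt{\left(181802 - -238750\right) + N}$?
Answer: $9 \sqrt{4733} \approx 619.17$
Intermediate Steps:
$N = -37179$ ($N = -7 - 37172 = -37179$)
$\sqrt{\left(181802 - -238750\right) + N} = \sqrt{\left(181802 - -238750\right) - 37179} = \sqrt{\left(181802 + 238750\right) - 37179} = \sqrt{420552 - 37179} = \sqrt{383373} = 9 \sqrt{4733}$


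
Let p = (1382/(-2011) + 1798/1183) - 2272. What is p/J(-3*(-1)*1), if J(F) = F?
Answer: -5403136664/7137039 ≈ -757.06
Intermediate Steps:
p = -5403136664/2379013 (p = (1382*(-1/2011) + 1798*(1/1183)) - 2272 = (-1382/2011 + 1798/1183) - 2272 = 1980872/2379013 - 2272 = -5403136664/2379013 ≈ -2271.2)
p/J(-3*(-1)*1) = -5403136664/(2379013*(-3*(-1)*1)) = -5403136664/(2379013*(3*1)) = -5403136664/2379013/3 = -5403136664/2379013*1/3 = -5403136664/7137039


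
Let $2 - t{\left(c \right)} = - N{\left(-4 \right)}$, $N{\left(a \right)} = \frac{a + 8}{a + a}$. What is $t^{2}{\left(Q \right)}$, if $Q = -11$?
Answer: $\frac{9}{4} \approx 2.25$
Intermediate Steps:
$N{\left(a \right)} = \frac{8 + a}{2 a}$
$t{\left(c \right)} = \frac{3}{2}$ ($t{\left(c \right)} = 2 - - \frac{8 - 4}{2 \left(-4\right)} = 2 - - \frac{\left(-1\right) 4}{2 \cdot 4} = 2 - \left(-1\right) \left(- \frac{1}{2}\right) = 2 - \frac{1}{2} = \frac{3}{2}$)
$t^{2}{\left(Q \right)} = \left(\frac{3}{2}\right)^{2} = \frac{9}{4}$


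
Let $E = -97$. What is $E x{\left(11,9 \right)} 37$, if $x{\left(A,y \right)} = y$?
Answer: $-32301$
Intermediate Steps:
$E x{\left(11,9 \right)} 37 = \left(-97\right) 9 \cdot 37 = \left(-873\right) 37 = -32301$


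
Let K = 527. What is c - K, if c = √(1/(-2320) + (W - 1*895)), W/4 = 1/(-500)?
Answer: -527 + I*√7527020905/2900 ≈ -527.0 + 29.917*I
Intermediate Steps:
W = -1/125 (W = 4/(-500) = 4*(-1/500) = -1/125 ≈ -0.0080000)
c = I*√7527020905/2900 (c = √(1/(-2320) + (-1/125 - 1*895)) = √(-1/2320 + (-1/125 - 895)) = √(-1/2320 - 111876/125) = √(-51910489/58000) = I*√7527020905/2900 ≈ 29.917*I)
c - K = I*√7527020905/2900 - 1*527 = I*√7527020905/2900 - 527 = -527 + I*√7527020905/2900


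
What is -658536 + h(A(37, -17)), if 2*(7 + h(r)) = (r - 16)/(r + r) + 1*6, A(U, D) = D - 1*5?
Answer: -28975741/44 ≈ -6.5854e+5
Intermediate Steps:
A(U, D) = -5 + D (A(U, D) = D - 5 = -5 + D)
h(r) = -4 + (-16 + r)/(4*r) (h(r) = -7 + ((r - 16)/(r + r) + 1*6)/2 = -7 + ((-16 + r)/((2*r)) + 6)/2 = -7 + ((1/(2*r))*(-16 + r) + 6)/2 = -7 + ((-16 + r)/(2*r) + 6)/2 = -7 + (6 + (-16 + r)/(2*r))/2 = -7 + (3 + (-16 + r)/(4*r)) = -4 + (-16 + r)/(4*r))
-658536 + h(A(37, -17)) = -658536 + (-15/4 - 4/(-5 - 17)) = -658536 + (-15/4 - 4/(-22)) = -658536 + (-15/4 - 4*(-1/22)) = -658536 + (-15/4 + 2/11) = -658536 - 157/44 = -28975741/44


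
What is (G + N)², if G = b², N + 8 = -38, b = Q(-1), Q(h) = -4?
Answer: 900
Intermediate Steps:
b = -4
N = -46 (N = -8 - 38 = -46)
G = 16 (G = (-4)² = 16)
(G + N)² = (16 - 46)² = (-30)² = 900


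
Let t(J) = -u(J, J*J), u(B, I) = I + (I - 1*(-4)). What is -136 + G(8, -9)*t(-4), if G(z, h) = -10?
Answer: 224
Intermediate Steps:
u(B, I) = 4 + 2*I (u(B, I) = I + (I + 4) = I + (4 + I) = 4 + 2*I)
t(J) = -4 - 2*J² (t(J) = -(4 + 2*(J*J)) = -(4 + 2*J²) = -4 - 2*J²)
-136 + G(8, -9)*t(-4) = -136 - 10*(-4 - 2*(-4)²) = -136 - 10*(-4 - 2*16) = -136 - 10*(-4 - 32) = -136 - 10*(-36) = -136 + 360 = 224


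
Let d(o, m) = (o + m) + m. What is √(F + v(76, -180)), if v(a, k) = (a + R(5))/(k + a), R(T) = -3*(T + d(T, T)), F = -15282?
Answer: 2*I*√645671/13 ≈ 123.62*I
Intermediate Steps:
d(o, m) = o + 2*m (d(o, m) = (m + o) + m = o + 2*m)
R(T) = -12*T (R(T) = -3*(T + (T + 2*T)) = -3*(T + 3*T) = -12*T)
v(a, k) = (-60 + a)/(a + k) (v(a, k) = (a - 12*5)/(k + a) = (a - 60)/(a + k) = (-60 + a)/(a + k))
√(F + v(76, -180)) = √(-15282 + (-60 + 76)/(76 - 180)) = √(-15282 + 16/(-104)) = √(-15282 - 1/104*16) = √(-15282 - 2/13) = √(-198668/13) = 2*I*√645671/13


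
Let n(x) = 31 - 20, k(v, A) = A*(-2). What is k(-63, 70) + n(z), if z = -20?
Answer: -129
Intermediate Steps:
k(v, A) = -2*A
n(x) = 11
k(-63, 70) + n(z) = -2*70 + 11 = -140 + 11 = -129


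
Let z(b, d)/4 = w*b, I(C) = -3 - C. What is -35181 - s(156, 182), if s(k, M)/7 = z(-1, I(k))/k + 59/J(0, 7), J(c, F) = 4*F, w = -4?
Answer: -5490649/156 ≈ -35196.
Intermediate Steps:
z(b, d) = -16*b (z(b, d) = 4*(-4*b) = -16*b)
s(k, M) = 59/4 + 112/k (s(k, M) = 7*((-16*(-1))/k + 59/((4*7))) = 7*(16/k + 59/28) = 7*(59/28 + 16/k) = 59/4 + 112/k)
-35181 - s(156, 182) = -35181 - (59/4 + 112/156) = -35181 - (59/4 + 112*(1/156)) = -35181 - (59/4 + 28/39) = -35181 - 1*2413/156 = -35181 - 2413/156 = -5490649/156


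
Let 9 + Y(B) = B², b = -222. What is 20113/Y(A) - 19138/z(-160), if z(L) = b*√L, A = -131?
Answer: 20113/17152 - 9569*I*√10/4440 ≈ 1.1726 - 6.8153*I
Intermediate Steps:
z(L) = -222*√L
Y(B) = -9 + B²
20113/Y(A) - 19138/z(-160) = 20113/(-9 + (-131)²) - 19138*I*√10/8880 = 20113/(-9 + 17161) - 19138*I*√10/8880 = 20113/17152 - 19138*I*√10/8880 = 20113*(1/17152) - 9569*I*√10/4440 = 20113/17152 - 9569*I*√10/4440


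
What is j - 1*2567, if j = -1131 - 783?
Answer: -4481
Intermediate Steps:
j = -1914
j - 1*2567 = -1914 - 1*2567 = -1914 - 2567 = -4481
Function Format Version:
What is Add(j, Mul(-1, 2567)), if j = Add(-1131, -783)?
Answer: -4481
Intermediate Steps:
j = -1914
Add(j, Mul(-1, 2567)) = Add(-1914, Mul(-1, 2567)) = Add(-1914, -2567) = -4481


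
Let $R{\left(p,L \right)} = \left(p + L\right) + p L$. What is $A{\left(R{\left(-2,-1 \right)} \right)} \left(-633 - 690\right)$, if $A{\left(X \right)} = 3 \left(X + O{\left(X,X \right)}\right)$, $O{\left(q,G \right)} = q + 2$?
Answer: $0$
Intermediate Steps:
$O{\left(q,G \right)} = 2 + q$
$R{\left(p,L \right)} = L + p + L p$ ($R{\left(p,L \right)} = \left(L + p\right) + L p = L + p + L p$)
$A{\left(X \right)} = 6 + 6 X$ ($A{\left(X \right)} = 3 \left(X + \left(2 + X\right)\right) = 3 \left(2 + 2 X\right) = 6 + 6 X$)
$A{\left(R{\left(-2,-1 \right)} \right)} \left(-633 - 690\right) = \left(6 + 6 \left(-1 - 2 - -2\right)\right) \left(-633 - 690\right) = \left(6 + 6 \left(-1 - 2 + 2\right)\right) \left(-633 - 690\right) = \left(6 + 6 \left(-1\right)\right) \left(-1323\right) = \left(6 - 6\right) \left(-1323\right) = 0 \left(-1323\right) = 0$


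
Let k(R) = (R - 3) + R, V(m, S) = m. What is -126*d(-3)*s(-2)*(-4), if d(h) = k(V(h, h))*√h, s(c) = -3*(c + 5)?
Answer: 40824*I*√3 ≈ 70709.0*I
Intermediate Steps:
k(R) = -3 + 2*R (k(R) = (-3 + R) + R = -3 + 2*R)
s(c) = -15 - 3*c (s(c) = -3*(5 + c) = -15 - 3*c)
d(h) = √h*(-3 + 2*h) (d(h) = (-3 + 2*h)*√h = √h*(-3 + 2*h))
-126*d(-3)*s(-2)*(-4) = -126*(√(-3)*(-3 + 2*(-3)))*(-15 - 3*(-2))*(-4) = -126*((I*√3)*(-3 - 6))*(-15 + 6)*(-4) = -126*((I*√3)*(-9))*(-9)*(-4) = -126*-9*I*√3*(-9)*(-4) = -126*81*I*√3*(-4) = -(-40824)*I*√3 = 40824*I*√3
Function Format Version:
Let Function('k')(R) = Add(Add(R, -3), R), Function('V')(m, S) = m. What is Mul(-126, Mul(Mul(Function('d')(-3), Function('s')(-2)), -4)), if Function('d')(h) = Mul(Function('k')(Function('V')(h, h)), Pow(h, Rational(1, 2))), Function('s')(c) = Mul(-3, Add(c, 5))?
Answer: Mul(40824, I, Pow(3, Rational(1, 2))) ≈ Mul(70709., I)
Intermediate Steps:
Function('k')(R) = Add(-3, Mul(2, R)) (Function('k')(R) = Add(Add(-3, R), R) = Add(-3, Mul(2, R)))
Function('s')(c) = Add(-15, Mul(-3, c)) (Function('s')(c) = Mul(-3, Add(5, c)) = Add(-15, Mul(-3, c)))
Function('d')(h) = Mul(Pow(h, Rational(1, 2)), Add(-3, Mul(2, h))) (Function('d')(h) = Mul(Add(-3, Mul(2, h)), Pow(h, Rational(1, 2))) = Mul(Pow(h, Rational(1, 2)), Add(-3, Mul(2, h))))
Mul(-126, Mul(Mul(Function('d')(-3), Function('s')(-2)), -4)) = Mul(-126, Mul(Mul(Mul(Pow(-3, Rational(1, 2)), Add(-3, Mul(2, -3))), Add(-15, Mul(-3, -2))), -4)) = Mul(-126, Mul(Mul(Mul(Mul(I, Pow(3, Rational(1, 2))), Add(-3, -6)), Add(-15, 6)), -4)) = Mul(-126, Mul(Mul(Mul(Mul(I, Pow(3, Rational(1, 2))), -9), -9), -4)) = Mul(-126, Mul(Mul(Mul(-9, I, Pow(3, Rational(1, 2))), -9), -4)) = Mul(-126, Mul(Mul(81, I, Pow(3, Rational(1, 2))), -4)) = Mul(-126, Mul(-324, I, Pow(3, Rational(1, 2)))) = Mul(40824, I, Pow(3, Rational(1, 2)))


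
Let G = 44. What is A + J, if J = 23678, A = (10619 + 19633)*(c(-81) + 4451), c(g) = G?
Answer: 136006418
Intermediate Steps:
c(g) = 44
A = 135982740 (A = (10619 + 19633)*(44 + 4451) = 30252*4495 = 135982740)
A + J = 135982740 + 23678 = 136006418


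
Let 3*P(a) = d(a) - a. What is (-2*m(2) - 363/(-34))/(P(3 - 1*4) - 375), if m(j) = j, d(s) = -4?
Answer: -227/12784 ≈ -0.017757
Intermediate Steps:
P(a) = -4/3 - a/3 (P(a) = (-4 - a)/3 = -4/3 - a/3)
(-2*m(2) - 363/(-34))/(P(3 - 1*4) - 375) = (-2*2 - 363/(-34))/((-4/3 - (3 - 1*4)/3) - 375) = (-4 - 363*(-1/34))/((-4/3 - (3 - 4)/3) - 375) = (-4 + 363/34)/((-4/3 - 1/3*(-1)) - 375) = 227/(34*((-4/3 + 1/3) - 375)) = 227/(34*(-1 - 375)) = (227/34)/(-376) = (227/34)*(-1/376) = -227/12784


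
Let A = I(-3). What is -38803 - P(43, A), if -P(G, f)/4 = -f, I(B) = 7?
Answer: -38831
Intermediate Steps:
A = 7
P(G, f) = 4*f (P(G, f) = -(-4)*f = 4*f)
-38803 - P(43, A) = -38803 - 4*7 = -38803 - 1*28 = -38803 - 28 = -38831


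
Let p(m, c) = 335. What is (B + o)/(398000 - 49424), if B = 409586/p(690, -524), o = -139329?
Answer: -46265629/116772960 ≈ -0.39620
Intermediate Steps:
B = 409586/335 ≈ 1222.6
(B + o)/(398000 - 49424) = (409586/335 - 139329)/(398000 - 49424) = -46265629/335/348576 = -46265629/335*1/348576 = -46265629/116772960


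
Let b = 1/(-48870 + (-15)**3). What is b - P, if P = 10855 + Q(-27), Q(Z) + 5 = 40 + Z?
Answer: -567537436/52245 ≈ -10863.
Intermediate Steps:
Q(Z) = 35 + Z (Q(Z) = -5 + (40 + Z) = 35 + Z)
P = 10863 (P = 10855 + (35 - 27) = 10855 + 8 = 10863)
b = -1/52245 (b = 1/(-48870 - 3375) = 1/(-52245) = -1/52245 ≈ -1.9141e-5)
b - P = -1/52245 - 1*10863 = -1/52245 - 10863 = -567537436/52245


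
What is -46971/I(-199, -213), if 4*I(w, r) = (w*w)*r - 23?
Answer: 46971/2108759 ≈ 0.022274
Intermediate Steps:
I(w, r) = -23/4 + r*w²/4 (I(w, r) = ((w*w)*r - 23)/4 = (w²*r - 23)/4 = (r*w² - 23)/4 = (-23 + r*w²)/4 = -23/4 + r*w²/4)
-46971/I(-199, -213) = -46971/(-23/4 + (¼)*(-213)*(-199)²) = -46971/(-23/4 + (¼)*(-213)*39601) = -46971/(-23/4 - 8435013/4) = -46971/(-2108759) = -46971*(-1/2108759) = 46971/2108759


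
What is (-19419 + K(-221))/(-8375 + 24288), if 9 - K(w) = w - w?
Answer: -19410/15913 ≈ -1.2198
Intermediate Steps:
K(w) = 9 (K(w) = 9 - (w - w) = 9 - 1*0 = 9 + 0 = 9)
(-19419 + K(-221))/(-8375 + 24288) = (-19419 + 9)/(-8375 + 24288) = -19410/15913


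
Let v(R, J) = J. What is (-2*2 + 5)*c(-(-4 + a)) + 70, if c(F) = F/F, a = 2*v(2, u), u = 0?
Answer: 71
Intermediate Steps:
a = 0 (a = 2*0 = 0)
c(F) = 1
(-2*2 + 5)*c(-(-4 + a)) + 70 = (-2*2 + 5)*1 + 70 = (-4 + 5)*1 + 70 = 1*1 + 70 = 1 + 70 = 71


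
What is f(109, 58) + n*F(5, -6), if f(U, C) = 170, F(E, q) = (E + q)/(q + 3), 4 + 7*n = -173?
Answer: 1131/7 ≈ 161.57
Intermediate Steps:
n = -177/7 (n = -4/7 + (⅐)*(-173) = -4/7 - 173/7 = -177/7 ≈ -25.286)
F(E, q) = (E + q)/(3 + q)
f(109, 58) + n*F(5, -6) = 170 - 177*(5 - 6)/(7*(3 - 6)) = 170 - 177*(-1)/(7*(-3)) = 170 - (-59)*(-1)/7 = 170 - 177/7*⅓ = 170 - 59/7 = 1131/7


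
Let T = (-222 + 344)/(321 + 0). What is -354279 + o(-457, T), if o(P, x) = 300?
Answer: -353979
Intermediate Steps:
T = 122/321 ≈ 0.38006
-354279 + o(-457, T) = -354279 + 300 = -353979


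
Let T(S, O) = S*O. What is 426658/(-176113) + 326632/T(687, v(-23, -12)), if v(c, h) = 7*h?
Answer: -2933775760/362968893 ≈ -8.0827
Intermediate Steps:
T(S, O) = O*S
426658/(-176113) + 326632/T(687, v(-23, -12)) = 426658/(-176113) + 326632/(((7*(-12))*687)) = 426658*(-1/176113) + 326632/((-84*687)) = -426658/176113 + 326632/(-57708) = -426658/176113 + 326632*(-1/57708) = -426658/176113 - 81658/14427 = -2933775760/362968893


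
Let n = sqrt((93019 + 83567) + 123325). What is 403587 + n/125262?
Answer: 403587 + sqrt(299911)/125262 ≈ 4.0359e+5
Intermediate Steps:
n = sqrt(299911) (n = sqrt(176586 + 123325) = sqrt(299911) ≈ 547.64)
403587 + n/125262 = 403587 + sqrt(299911)/125262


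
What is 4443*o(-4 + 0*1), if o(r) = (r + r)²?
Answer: 284352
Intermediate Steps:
o(r) = 4*r² (o(r) = (2*r)² = 4*r²)
4443*o(-4 + 0*1) = 4443*(4*(-4 + 0*1)²) = 4443*(4*(-4 + 0)²) = 4443*(4*(-4)²) = 4443*(4*16) = 4443*64 = 284352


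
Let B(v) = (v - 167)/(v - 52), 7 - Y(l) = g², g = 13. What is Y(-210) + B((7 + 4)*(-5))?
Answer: -17112/107 ≈ -159.93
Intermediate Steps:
Y(l) = -162 (Y(l) = 7 - 1*13² = 7 - 1*169 = 7 - 169 = -162)
B(v) = (-167 + v)/(-52 + v)
Y(-210) + B((7 + 4)*(-5)) = -162 + (-167 + (7 + 4)*(-5))/(-52 + (7 + 4)*(-5)) = -162 + (-167 + 11*(-5))/(-52 + 11*(-5)) = -162 + (-167 - 55)/(-52 - 55) = -162 - 222/(-107) = -162 - 1/107*(-222) = -162 + 222/107 = -17112/107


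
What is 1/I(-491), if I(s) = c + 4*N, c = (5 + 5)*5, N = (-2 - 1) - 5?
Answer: 1/18 ≈ 0.055556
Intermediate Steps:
N = -8 (N = -3 - 5 = -8)
c = 50 (c = 10*5 = 50)
I(s) = 18 (I(s) = 50 + 4*(-8) = 50 - 32 = 18)
1/I(-491) = 1/18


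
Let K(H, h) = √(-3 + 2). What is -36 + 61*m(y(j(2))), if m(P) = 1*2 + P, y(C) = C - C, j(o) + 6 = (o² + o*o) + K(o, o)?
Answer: 86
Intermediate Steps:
K(H, h) = I (K(H, h) = √(-1) = I)
j(o) = -6 + I + 2*o² (j(o) = -6 + ((o² + o*o) + I) = -6 + ((o² + o²) + I) = -6 + (2*o² + I) = -6 + (I + 2*o²) = -6 + I + 2*o²)
y(C) = 0
m(P) = 2 + P
-36 + 61*m(y(j(2))) = -36 + 61*(2 + 0) = -36 + 61*2 = -36 + 122 = 86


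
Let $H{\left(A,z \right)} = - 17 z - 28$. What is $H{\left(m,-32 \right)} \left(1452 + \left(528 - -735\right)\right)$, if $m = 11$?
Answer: $1400940$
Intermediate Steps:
$H{\left(A,z \right)} = -28 - 17 z$
$H{\left(m,-32 \right)} \left(1452 + \left(528 - -735\right)\right) = \left(-28 - -544\right) \left(1452 + \left(528 - -735\right)\right) = \left(-28 + 544\right) \left(1452 + \left(528 + 735\right)\right) = 516 \left(1452 + 1263\right) = 516 \cdot 2715 = 1400940$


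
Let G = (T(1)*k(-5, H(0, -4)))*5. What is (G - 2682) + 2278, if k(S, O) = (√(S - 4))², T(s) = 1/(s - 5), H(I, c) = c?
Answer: -1571/4 ≈ -392.75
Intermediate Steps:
T(s) = 1/(-5 + s)
k(S, O) = -4 + S (k(S, O) = (√(-4 + S))² = -4 + S)
G = 45/4 (G = ((-4 - 5)/(-5 + 1))*5 = (-9/(-4))*5 = -¼*(-9)*5 = (9/4)*5 = 45/4 ≈ 11.250)
(G - 2682) + 2278 = (45/4 - 2682) + 2278 = -10683/4 + 2278 = -1571/4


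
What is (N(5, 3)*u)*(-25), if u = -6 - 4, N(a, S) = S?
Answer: 750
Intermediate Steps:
u = -10
(N(5, 3)*u)*(-25) = (3*(-10))*(-25) = -30*(-25) = 750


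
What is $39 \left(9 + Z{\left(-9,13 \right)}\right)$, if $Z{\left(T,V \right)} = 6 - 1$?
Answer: $546$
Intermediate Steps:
$Z{\left(T,V \right)} = 5$ ($Z{\left(T,V \right)} = 6 - 1 = 5$)
$39 \left(9 + Z{\left(-9,13 \right)}\right) = 39 \left(9 + 5\right) = 39 \cdot 14 = 546$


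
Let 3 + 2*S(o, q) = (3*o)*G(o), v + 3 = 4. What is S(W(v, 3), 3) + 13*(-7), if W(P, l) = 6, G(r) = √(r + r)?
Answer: -185/2 + 18*√3 ≈ -61.323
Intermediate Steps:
v = 1 (v = -3 + 4 = 1)
G(r) = √2*√r (G(r) = √(2*r) = √2*√r)
S(o, q) = -3/2 + 3*√2*o^(3/2)/2 (S(o, q) = -3/2 + ((3*o)*(√2*√o))/2 = -3/2 + (3*√2*o^(3/2))/2 = -3/2 + 3*√2*o^(3/2)/2)
S(W(v, 3), 3) + 13*(-7) = (-3/2 + 3*√2*6^(3/2)/2) + 13*(-7) = (-3/2 + 3*√2*(6*√6)/2) - 91 = (-3/2 + 18*√3) - 91 = -185/2 + 18*√3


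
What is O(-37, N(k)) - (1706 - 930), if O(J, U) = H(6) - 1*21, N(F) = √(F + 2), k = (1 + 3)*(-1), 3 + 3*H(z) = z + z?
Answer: -794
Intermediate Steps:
H(z) = -1 + 2*z/3 (H(z) = -1 + (z + z)/3 = -1 + (2*z)/3 = -1 + 2*z/3)
k = -4 (k = 4*(-1) = -4)
N(F) = √(2 + F)
O(J, U) = -18 (O(J, U) = (-1 + (⅔)*6) - 1*21 = (-1 + 4) - 21 = 3 - 21 = -18)
O(-37, N(k)) - (1706 - 930) = -18 - (1706 - 930) = -18 - 1*776 = -18 - 776 = -794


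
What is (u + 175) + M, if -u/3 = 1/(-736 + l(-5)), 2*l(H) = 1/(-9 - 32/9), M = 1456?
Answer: 271309373/166345 ≈ 1631.0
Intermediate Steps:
l(H) = -9/226 (l(H) = 1/(2*(-9 - 32/9)) = 1/(2*(-113/9)) = (1/2)*(-9/113) = -9/226)
u = 678/166345 (u = -3/(-736 - 9/226) = -3/(-166345/226) = -3*(-226/166345) = 678/166345 ≈ 0.0040759)
(u + 175) + M = (678/166345 + 175) + 1456 = 29111053/166345 + 1456 = 271309373/166345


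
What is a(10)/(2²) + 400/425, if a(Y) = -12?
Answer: -35/17 ≈ -2.0588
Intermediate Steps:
a(10)/(2²) + 400/425 = -12/(2²) + 400/425 = -12/4 + 400*(1/425) = -12*¼ + 16/17 = -3 + 16/17 = -35/17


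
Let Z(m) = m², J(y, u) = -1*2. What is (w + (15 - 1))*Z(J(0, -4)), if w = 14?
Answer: 112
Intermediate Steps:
J(y, u) = -2
(w + (15 - 1))*Z(J(0, -4)) = (14 + (15 - 1))*(-2)² = (14 + 14)*4 = 28*4 = 112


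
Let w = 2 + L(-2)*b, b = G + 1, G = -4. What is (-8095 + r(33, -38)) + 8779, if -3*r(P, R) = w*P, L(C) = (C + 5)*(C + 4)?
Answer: 860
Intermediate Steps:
b = -3 (b = -4 + 1 = -3)
L(C) = (4 + C)*(5 + C) (L(C) = (5 + C)*(4 + C) = (4 + C)*(5 + C))
w = -16 (w = 2 + (20 + (-2)² + 9*(-2))*(-3) = 2 + (20 + 4 - 18)*(-3) = 2 + 6*(-3) = 2 - 18 = -16)
r(P, R) = 16*P/3 (r(P, R) = -(-16)*P/3 = 16*P/3)
(-8095 + r(33, -38)) + 8779 = (-8095 + (16/3)*33) + 8779 = (-8095 + 176) + 8779 = -7919 + 8779 = 860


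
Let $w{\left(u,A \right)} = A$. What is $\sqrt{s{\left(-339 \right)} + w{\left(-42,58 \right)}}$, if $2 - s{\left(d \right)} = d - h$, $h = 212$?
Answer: $\sqrt{611} \approx 24.718$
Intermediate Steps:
$s{\left(d \right)} = 214 - d$ ($s{\left(d \right)} = 2 - \left(d - 212\right) = 2 - \left(-212 + d\right) = 214 - d$)
$\sqrt{s{\left(-339 \right)} + w{\left(-42,58 \right)}} = \sqrt{\left(214 - -339\right) + 58} = \sqrt{\left(214 + 339\right) + 58} = \sqrt{553 + 58} = \sqrt{611}$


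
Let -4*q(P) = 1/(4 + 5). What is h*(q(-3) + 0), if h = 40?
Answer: -10/9 ≈ -1.1111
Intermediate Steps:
q(P) = -1/36 (q(P) = -1/(4*(4 + 5)) = -1/4/9 = -1/4*1/9 = -1/36)
h*(q(-3) + 0) = 40*(-1/36 + 0) = 40*(-1/36) = -10/9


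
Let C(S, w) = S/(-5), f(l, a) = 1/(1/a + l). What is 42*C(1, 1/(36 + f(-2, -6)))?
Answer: -42/5 ≈ -8.4000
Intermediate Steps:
f(l, a) = 1/(l + 1/a)
C(S, w) = -S/5 (C(S, w) = S*(-⅕) = -S/5)
42*C(1, 1/(36 + f(-2, -6))) = 42*(-⅕*1) = 42*(-⅕) = -42/5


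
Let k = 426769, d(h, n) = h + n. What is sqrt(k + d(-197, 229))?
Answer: sqrt(426801) ≈ 653.30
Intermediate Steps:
sqrt(k + d(-197, 229)) = sqrt(426769 + (-197 + 229)) = sqrt(426769 + 32) = sqrt(426801)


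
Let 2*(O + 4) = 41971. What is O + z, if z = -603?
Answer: 40757/2 ≈ 20379.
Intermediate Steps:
O = 41963/2 (O = -4 + (½)*41971 = -4 + 41971/2 = 41963/2 ≈ 20982.)
O + z = 41963/2 - 603 = 40757/2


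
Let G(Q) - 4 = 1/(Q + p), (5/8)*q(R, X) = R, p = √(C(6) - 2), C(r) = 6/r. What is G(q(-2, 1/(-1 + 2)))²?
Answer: 1089311/78961 - 52200*I/78961 ≈ 13.796 - 0.66109*I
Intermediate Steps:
p = I (p = √(6/6 - 2) = √(6*(⅙) - 2) = √(1 - 2) = √(-1) = I ≈ 1.0*I)
q(R, X) = 8*R/5
G(Q) = 4 + 1/(I + Q) (G(Q) = 4 + 1/(Q + I) = 4 + 1/(I + Q))
G(q(-2, 1/(-1 + 2)))² = ((1 + 4*I + 4*((8/5)*(-2)))/(I + (8/5)*(-2)))² = ((1 + 4*I + 4*(-16/5))/(I - 16/5))² = ((1 + 4*I - 64/5)/(-16/5 + I))² = ((25*(-16/5 - I)/281)*(-59/5 + 4*I))² = (25*(-59/5 + 4*I)*(-16/5 - I)/281)² = 625*(-59/5 + 4*I)²*(-16/5 - I)²/78961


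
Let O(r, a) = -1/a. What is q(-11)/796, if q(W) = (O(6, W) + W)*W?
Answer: 30/199 ≈ 0.15075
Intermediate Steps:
q(W) = W*(W - 1/W) (q(W) = (-1/W + W)*W = (W - 1/W)*W = W*(W - 1/W))
q(-11)/796 = (-1 + (-11)**2)/796 = (-1 + 121)*(1/796) = 120*(1/796) = 30/199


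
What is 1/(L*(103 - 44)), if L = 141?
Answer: 1/8319 ≈ 0.00012021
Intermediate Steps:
1/(L*(103 - 44)) = 1/(141*(103 - 44)) = 1/(141*59) = 1/8319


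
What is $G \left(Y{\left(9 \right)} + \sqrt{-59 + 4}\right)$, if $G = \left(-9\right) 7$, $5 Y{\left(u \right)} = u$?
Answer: $- \frac{567}{5} - 63 i \sqrt{55} \approx -113.4 - 467.22 i$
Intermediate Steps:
$Y{\left(u \right)} = \frac{u}{5}$
$G = -63$
$G \left(Y{\left(9 \right)} + \sqrt{-59 + 4}\right) = - 63 \left(\frac{1}{5} \cdot 9 + \sqrt{-59 + 4}\right) = - 63 \left(\frac{9}{5} + \sqrt{-55}\right) = - 63 \left(\frac{9}{5} + i \sqrt{55}\right) = - \frac{567}{5} - 63 i \sqrt{55}$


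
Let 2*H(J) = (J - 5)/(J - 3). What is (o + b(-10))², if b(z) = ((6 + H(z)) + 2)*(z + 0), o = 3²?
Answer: 996004/169 ≈ 5893.5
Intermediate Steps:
H(J) = (-5 + J)/(2*(-3 + J)) (H(J) = ((J - 5)/(J - 3))/2 = ((-5 + J)/(-3 + J))/2 = (-5 + J)/(2*(-3 + J)))
o = 9
b(z) = z*(8 + (-5 + z)/(2*(-3 + z))) (b(z) = ((6 + (-5 + z)/(2*(-3 + z))) + 2)*(z + 0) = (8 + (-5 + z)/(2*(-3 + z)))*z = z*(8 + (-5 + z)/(2*(-3 + z))))
(o + b(-10))² = (9 + (½)*(-10)*(-53 + 17*(-10))/(-3 - 10))² = (9 + (½)*(-10)*(-53 - 170)/(-13))² = (9 + (½)*(-10)*(-1/13)*(-223))² = (9 - 1115/13)² = (-998/13)² = 996004/169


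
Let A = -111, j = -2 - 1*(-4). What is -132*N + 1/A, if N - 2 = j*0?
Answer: -29305/111 ≈ -264.01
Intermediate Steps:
j = 2 (j = -2 + 4 = 2)
N = 2 (N = 2 + 2*0 = 2 + 0 = 2)
-132*N + 1/A = -132*2 + 1/(-111) = -264 - 1/111 = -29305/111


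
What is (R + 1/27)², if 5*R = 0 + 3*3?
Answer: 61504/18225 ≈ 3.3747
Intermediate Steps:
R = 9/5 (R = (0 + 3*3)/5 = (0 + 9)/5 = (⅕)*9 = 9/5 ≈ 1.8000)
(R + 1/27)² = (9/5 + 1/27)² = (248/135)² = 61504/18225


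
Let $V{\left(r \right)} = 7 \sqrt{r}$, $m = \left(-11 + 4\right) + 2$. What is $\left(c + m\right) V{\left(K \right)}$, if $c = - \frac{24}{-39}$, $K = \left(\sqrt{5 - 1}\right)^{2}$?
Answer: $- \frac{798}{13} \approx -61.385$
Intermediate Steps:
$K = 4$ ($K = \left(\sqrt{4}\right)^{2} = 2^{2} = 4$)
$c = \frac{8}{13}$ ($c = \left(-24\right) \left(- \frac{1}{39}\right) = \frac{8}{13} \approx 0.61539$)
$m = -5$ ($m = -7 + 2 = -5$)
$\left(c + m\right) V{\left(K \right)} = \left(\frac{8}{13} - 5\right) 7 \sqrt{4} = - \frac{57 \cdot 7 \cdot 2}{13} = \left(- \frac{57}{13}\right) 14 = - \frac{798}{13}$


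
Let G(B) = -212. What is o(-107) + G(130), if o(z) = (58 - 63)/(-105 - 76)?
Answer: -38367/181 ≈ -211.97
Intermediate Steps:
o(z) = 5/181 (o(z) = -5/(-181) = -5*(-1/181) = 5/181)
o(-107) + G(130) = 5/181 - 212 = -38367/181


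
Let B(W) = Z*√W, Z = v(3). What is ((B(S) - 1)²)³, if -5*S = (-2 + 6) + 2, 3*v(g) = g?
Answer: (5 - I*√30)⁶/15625 ≈ 2.872 + 10.253*I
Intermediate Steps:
v(g) = g/3
Z = 1 (Z = (⅓)*3 = 1)
S = -6/5 (S = -((-2 + 6) + 2)/5 = -(4 + 2)/5 = -⅕*6 = -6/5 ≈ -1.2000)
B(W) = √W (B(W) = 1*√W = √W)
((B(S) - 1)²)³ = ((√(-6/5) - 1)²)³ = ((I*√30/5 - 1)²)³ = ((-1 + I*√30/5)²)³ = (-1 + I*√30/5)⁶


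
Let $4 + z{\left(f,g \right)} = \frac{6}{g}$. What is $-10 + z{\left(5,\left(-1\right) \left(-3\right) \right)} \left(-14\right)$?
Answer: $18$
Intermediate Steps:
$z{\left(f,g \right)} = -4 + \frac{6}{g}$
$-10 + z{\left(5,\left(-1\right) \left(-3\right) \right)} \left(-14\right) = -10 + \left(-4 + \frac{6}{\left(-1\right) \left(-3\right)}\right) \left(-14\right) = -10 + \left(-4 + \frac{6}{3}\right) \left(-14\right) = -10 + \left(-4 + 6 \cdot \frac{1}{3}\right) \left(-14\right) = -10 + \left(-4 + 2\right) \left(-14\right) = -10 - -28 = -10 + 28 = 18$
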